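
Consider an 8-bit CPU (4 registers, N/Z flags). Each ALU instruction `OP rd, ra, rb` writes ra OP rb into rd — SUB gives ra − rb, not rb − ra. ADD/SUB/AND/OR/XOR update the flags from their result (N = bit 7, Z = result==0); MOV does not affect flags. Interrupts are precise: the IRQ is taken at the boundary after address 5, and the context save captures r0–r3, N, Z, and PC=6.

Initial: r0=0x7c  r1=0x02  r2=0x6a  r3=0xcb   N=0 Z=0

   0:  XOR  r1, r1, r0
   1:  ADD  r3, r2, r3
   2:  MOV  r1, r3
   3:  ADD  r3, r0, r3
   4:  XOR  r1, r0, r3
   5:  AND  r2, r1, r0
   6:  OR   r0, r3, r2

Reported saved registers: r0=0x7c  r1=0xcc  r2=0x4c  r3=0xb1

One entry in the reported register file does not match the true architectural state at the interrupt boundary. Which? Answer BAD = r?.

after  0: r0=0x7c r1=0x7e r2=0x6a r3=0xcb  N=0 Z=0
after  1: r0=0x7c r1=0x7e r2=0x6a r3=0x35  N=0 Z=0
after  2: r0=0x7c r1=0x35 r2=0x6a r3=0x35  N=0 Z=0
after  3: r0=0x7c r1=0x35 r2=0x6a r3=0xb1  N=1 Z=0
after  4: r0=0x7c r1=0xcd r2=0x6a r3=0xb1  N=1 Z=0
after  5: r0=0x7c r1=0xcd r2=0x4c r3=0xb1  N=0 Z=0
-- IRQ taken; context saved, return-PC = 6 --
mismatch: r1: reported 0xcc vs actual 0xcd

BAD = r1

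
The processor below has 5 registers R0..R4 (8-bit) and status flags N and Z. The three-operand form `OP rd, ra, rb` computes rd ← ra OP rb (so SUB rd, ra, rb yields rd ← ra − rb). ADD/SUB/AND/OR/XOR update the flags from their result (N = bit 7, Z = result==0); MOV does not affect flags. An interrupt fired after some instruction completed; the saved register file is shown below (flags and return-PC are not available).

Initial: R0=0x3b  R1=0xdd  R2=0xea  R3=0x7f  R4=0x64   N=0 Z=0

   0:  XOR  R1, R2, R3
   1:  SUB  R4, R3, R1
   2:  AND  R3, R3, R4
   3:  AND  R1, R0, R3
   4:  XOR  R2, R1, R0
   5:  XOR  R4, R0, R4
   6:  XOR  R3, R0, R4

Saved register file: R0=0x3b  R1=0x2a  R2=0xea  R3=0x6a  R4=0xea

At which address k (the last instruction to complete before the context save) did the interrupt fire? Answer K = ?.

K = 3

after  0: R0=0x3b R1=0x95 R2=0xea R3=0x7f R4=0x64  N=1 Z=0
after  1: R0=0x3b R1=0x95 R2=0xea R3=0x7f R4=0xea  N=1 Z=0
after  2: R0=0x3b R1=0x95 R2=0xea R3=0x6a R4=0xea  N=0 Z=0
after  3: R0=0x3b R1=0x2a R2=0xea R3=0x6a R4=0xea  N=0 Z=0
-- IRQ taken; context saved, return-PC = 4 --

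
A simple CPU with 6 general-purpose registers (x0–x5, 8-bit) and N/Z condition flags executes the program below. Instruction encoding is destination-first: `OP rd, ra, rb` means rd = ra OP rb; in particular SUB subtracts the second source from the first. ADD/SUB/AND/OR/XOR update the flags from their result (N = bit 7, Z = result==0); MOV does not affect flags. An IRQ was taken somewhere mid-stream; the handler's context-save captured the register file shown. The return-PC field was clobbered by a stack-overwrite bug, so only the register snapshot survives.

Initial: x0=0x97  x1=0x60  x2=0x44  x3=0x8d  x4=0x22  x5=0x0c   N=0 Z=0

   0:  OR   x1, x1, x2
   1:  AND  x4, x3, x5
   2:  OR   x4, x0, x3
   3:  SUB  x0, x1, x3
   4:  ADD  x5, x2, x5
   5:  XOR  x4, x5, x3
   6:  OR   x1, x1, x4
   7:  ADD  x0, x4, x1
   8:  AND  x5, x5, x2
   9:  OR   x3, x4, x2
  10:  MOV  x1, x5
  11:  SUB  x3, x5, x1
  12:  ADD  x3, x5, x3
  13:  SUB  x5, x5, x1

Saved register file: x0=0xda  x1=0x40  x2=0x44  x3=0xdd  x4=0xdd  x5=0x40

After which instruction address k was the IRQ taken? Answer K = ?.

K = 10

after  0: x0=0x97 x1=0x64 x2=0x44 x3=0x8d x4=0x22 x5=0x0c  N=0 Z=0
after  1: x0=0x97 x1=0x64 x2=0x44 x3=0x8d x4=0x0c x5=0x0c  N=0 Z=0
after  2: x0=0x97 x1=0x64 x2=0x44 x3=0x8d x4=0x9f x5=0x0c  N=1 Z=0
after  3: x0=0xd7 x1=0x64 x2=0x44 x3=0x8d x4=0x9f x5=0x0c  N=1 Z=0
after  4: x0=0xd7 x1=0x64 x2=0x44 x3=0x8d x4=0x9f x5=0x50  N=0 Z=0
after  5: x0=0xd7 x1=0x64 x2=0x44 x3=0x8d x4=0xdd x5=0x50  N=1 Z=0
after  6: x0=0xd7 x1=0xfd x2=0x44 x3=0x8d x4=0xdd x5=0x50  N=1 Z=0
after  7: x0=0xda x1=0xfd x2=0x44 x3=0x8d x4=0xdd x5=0x50  N=1 Z=0
after  8: x0=0xda x1=0xfd x2=0x44 x3=0x8d x4=0xdd x5=0x40  N=0 Z=0
after  9: x0=0xda x1=0xfd x2=0x44 x3=0xdd x4=0xdd x5=0x40  N=1 Z=0
after 10: x0=0xda x1=0x40 x2=0x44 x3=0xdd x4=0xdd x5=0x40  N=1 Z=0
-- IRQ taken; context saved, return-PC = 11 --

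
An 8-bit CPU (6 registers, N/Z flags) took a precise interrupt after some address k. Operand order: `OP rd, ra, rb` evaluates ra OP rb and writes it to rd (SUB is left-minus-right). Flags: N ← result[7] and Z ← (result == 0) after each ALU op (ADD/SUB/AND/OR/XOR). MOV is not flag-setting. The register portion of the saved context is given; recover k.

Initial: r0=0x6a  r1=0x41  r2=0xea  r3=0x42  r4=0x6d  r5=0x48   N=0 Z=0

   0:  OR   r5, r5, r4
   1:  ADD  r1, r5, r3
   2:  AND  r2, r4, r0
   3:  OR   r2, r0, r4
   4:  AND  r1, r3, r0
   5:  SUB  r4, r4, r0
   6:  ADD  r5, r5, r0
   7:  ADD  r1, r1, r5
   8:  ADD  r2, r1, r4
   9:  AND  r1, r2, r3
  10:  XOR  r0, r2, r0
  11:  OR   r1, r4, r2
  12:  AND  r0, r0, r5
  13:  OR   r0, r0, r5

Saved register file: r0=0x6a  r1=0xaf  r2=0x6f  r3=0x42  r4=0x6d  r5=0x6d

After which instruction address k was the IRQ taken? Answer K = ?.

K = 3

after  0: r0=0x6a r1=0x41 r2=0xea r3=0x42 r4=0x6d r5=0x6d  N=0 Z=0
after  1: r0=0x6a r1=0xaf r2=0xea r3=0x42 r4=0x6d r5=0x6d  N=1 Z=0
after  2: r0=0x6a r1=0xaf r2=0x68 r3=0x42 r4=0x6d r5=0x6d  N=0 Z=0
after  3: r0=0x6a r1=0xaf r2=0x6f r3=0x42 r4=0x6d r5=0x6d  N=0 Z=0
-- IRQ taken; context saved, return-PC = 4 --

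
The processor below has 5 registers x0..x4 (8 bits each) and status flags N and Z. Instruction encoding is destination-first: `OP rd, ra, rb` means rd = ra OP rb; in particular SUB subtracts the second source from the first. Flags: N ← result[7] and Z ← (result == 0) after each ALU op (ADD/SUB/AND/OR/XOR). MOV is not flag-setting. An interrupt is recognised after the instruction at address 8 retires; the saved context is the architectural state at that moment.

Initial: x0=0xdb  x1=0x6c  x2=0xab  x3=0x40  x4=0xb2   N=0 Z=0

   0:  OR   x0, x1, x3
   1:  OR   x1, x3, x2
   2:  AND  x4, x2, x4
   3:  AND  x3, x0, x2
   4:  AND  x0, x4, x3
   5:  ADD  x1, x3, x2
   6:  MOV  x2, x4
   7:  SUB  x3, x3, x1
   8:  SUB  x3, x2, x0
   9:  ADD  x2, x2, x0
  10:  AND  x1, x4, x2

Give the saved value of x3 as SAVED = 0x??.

after  0: x0=0x6c x1=0x6c x2=0xab x3=0x40 x4=0xb2  N=0 Z=0
after  1: x0=0x6c x1=0xeb x2=0xab x3=0x40 x4=0xb2  N=1 Z=0
after  2: x0=0x6c x1=0xeb x2=0xab x3=0x40 x4=0xa2  N=1 Z=0
after  3: x0=0x6c x1=0xeb x2=0xab x3=0x28 x4=0xa2  N=0 Z=0
after  4: x0=0x20 x1=0xeb x2=0xab x3=0x28 x4=0xa2  N=0 Z=0
after  5: x0=0x20 x1=0xd3 x2=0xab x3=0x28 x4=0xa2  N=1 Z=0
after  6: x0=0x20 x1=0xd3 x2=0xa2 x3=0x28 x4=0xa2  N=1 Z=0
after  7: x0=0x20 x1=0xd3 x2=0xa2 x3=0x55 x4=0xa2  N=0 Z=0
after  8: x0=0x20 x1=0xd3 x2=0xa2 x3=0x82 x4=0xa2  N=1 Z=0
-- IRQ taken; context saved, return-PC = 9 --

SAVED = 0x82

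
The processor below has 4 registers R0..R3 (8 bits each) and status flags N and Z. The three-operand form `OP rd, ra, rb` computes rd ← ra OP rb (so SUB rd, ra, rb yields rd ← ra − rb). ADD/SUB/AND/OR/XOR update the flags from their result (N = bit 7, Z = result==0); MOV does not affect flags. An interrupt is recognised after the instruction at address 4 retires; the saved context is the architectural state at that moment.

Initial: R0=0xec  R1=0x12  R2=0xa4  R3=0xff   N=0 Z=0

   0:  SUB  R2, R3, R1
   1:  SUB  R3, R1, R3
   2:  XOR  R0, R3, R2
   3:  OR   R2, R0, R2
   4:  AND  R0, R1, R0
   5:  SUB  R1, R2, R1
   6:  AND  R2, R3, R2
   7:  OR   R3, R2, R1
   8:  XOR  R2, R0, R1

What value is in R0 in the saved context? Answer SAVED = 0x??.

after  0: R0=0xec R1=0x12 R2=0xed R3=0xff  N=1 Z=0
after  1: R0=0xec R1=0x12 R2=0xed R3=0x13  N=0 Z=0
after  2: R0=0xfe R1=0x12 R2=0xed R3=0x13  N=1 Z=0
after  3: R0=0xfe R1=0x12 R2=0xff R3=0x13  N=1 Z=0
after  4: R0=0x12 R1=0x12 R2=0xff R3=0x13  N=0 Z=0
-- IRQ taken; context saved, return-PC = 5 --

SAVED = 0x12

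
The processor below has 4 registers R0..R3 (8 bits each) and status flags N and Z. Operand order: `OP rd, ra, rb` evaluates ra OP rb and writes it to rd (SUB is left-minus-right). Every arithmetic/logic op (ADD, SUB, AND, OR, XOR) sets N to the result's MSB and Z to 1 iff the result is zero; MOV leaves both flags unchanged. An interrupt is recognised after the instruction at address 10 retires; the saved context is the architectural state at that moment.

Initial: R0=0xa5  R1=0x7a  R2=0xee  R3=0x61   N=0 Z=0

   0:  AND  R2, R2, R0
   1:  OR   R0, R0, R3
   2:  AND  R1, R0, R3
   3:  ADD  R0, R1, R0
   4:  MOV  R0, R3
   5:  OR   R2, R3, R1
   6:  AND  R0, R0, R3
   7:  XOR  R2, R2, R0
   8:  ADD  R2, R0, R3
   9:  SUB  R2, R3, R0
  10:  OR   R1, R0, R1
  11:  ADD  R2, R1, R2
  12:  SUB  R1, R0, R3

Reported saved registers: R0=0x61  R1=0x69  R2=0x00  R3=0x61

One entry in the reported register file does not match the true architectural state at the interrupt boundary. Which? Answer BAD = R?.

after  0: R0=0xa5 R1=0x7a R2=0xa4 R3=0x61  N=1 Z=0
after  1: R0=0xe5 R1=0x7a R2=0xa4 R3=0x61  N=1 Z=0
after  2: R0=0xe5 R1=0x61 R2=0xa4 R3=0x61  N=0 Z=0
after  3: R0=0x46 R1=0x61 R2=0xa4 R3=0x61  N=0 Z=0
after  4: R0=0x61 R1=0x61 R2=0xa4 R3=0x61  N=0 Z=0
after  5: R0=0x61 R1=0x61 R2=0x61 R3=0x61  N=0 Z=0
after  6: R0=0x61 R1=0x61 R2=0x61 R3=0x61  N=0 Z=0
after  7: R0=0x61 R1=0x61 R2=0x00 R3=0x61  N=0 Z=1
after  8: R0=0x61 R1=0x61 R2=0xc2 R3=0x61  N=1 Z=0
after  9: R0=0x61 R1=0x61 R2=0x00 R3=0x61  N=0 Z=1
after 10: R0=0x61 R1=0x61 R2=0x00 R3=0x61  N=0 Z=0
-- IRQ taken; context saved, return-PC = 11 --
mismatch: R1: reported 0x69 vs actual 0x61

BAD = R1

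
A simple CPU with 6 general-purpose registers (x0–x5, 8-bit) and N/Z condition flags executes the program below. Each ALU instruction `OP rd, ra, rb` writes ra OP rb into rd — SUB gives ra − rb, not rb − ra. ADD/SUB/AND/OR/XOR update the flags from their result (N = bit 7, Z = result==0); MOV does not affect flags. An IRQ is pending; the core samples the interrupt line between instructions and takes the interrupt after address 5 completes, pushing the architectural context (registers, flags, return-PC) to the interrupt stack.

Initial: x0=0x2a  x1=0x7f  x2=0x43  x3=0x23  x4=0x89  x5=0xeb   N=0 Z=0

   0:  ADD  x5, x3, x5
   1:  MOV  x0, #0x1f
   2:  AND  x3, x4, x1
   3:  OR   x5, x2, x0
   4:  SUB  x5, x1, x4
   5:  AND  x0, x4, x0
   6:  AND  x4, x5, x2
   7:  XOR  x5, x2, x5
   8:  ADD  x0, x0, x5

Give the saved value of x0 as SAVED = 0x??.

after  0: x0=0x2a x1=0x7f x2=0x43 x3=0x23 x4=0x89 x5=0x0e  N=0 Z=0
after  1: x0=0x1f x1=0x7f x2=0x43 x3=0x23 x4=0x89 x5=0x0e  N=0 Z=0
after  2: x0=0x1f x1=0x7f x2=0x43 x3=0x09 x4=0x89 x5=0x0e  N=0 Z=0
after  3: x0=0x1f x1=0x7f x2=0x43 x3=0x09 x4=0x89 x5=0x5f  N=0 Z=0
after  4: x0=0x1f x1=0x7f x2=0x43 x3=0x09 x4=0x89 x5=0xf6  N=1 Z=0
after  5: x0=0x09 x1=0x7f x2=0x43 x3=0x09 x4=0x89 x5=0xf6  N=0 Z=0
-- IRQ taken; context saved, return-PC = 6 --

SAVED = 0x09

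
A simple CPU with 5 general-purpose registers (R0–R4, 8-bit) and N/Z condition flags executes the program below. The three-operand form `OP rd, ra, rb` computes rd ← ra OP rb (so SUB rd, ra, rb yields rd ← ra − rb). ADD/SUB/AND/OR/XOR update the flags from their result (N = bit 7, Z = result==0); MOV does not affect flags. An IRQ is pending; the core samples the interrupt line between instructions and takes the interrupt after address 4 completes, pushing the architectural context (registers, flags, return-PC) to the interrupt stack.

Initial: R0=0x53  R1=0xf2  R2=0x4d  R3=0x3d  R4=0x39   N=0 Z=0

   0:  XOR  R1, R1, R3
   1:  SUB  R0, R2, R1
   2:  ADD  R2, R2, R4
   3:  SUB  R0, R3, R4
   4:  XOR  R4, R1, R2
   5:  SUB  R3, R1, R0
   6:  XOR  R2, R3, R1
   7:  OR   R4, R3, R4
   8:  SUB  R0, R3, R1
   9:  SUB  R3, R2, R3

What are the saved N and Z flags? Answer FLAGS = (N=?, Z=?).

after  0: R0=0x53 R1=0xcf R2=0x4d R3=0x3d R4=0x39  N=1 Z=0
after  1: R0=0x7e R1=0xcf R2=0x4d R3=0x3d R4=0x39  N=0 Z=0
after  2: R0=0x7e R1=0xcf R2=0x86 R3=0x3d R4=0x39  N=1 Z=0
after  3: R0=0x04 R1=0xcf R2=0x86 R3=0x3d R4=0x39  N=0 Z=0
after  4: R0=0x04 R1=0xcf R2=0x86 R3=0x3d R4=0x49  N=0 Z=0
-- IRQ taken; context saved, return-PC = 5 --

FLAGS = (N=0, Z=0)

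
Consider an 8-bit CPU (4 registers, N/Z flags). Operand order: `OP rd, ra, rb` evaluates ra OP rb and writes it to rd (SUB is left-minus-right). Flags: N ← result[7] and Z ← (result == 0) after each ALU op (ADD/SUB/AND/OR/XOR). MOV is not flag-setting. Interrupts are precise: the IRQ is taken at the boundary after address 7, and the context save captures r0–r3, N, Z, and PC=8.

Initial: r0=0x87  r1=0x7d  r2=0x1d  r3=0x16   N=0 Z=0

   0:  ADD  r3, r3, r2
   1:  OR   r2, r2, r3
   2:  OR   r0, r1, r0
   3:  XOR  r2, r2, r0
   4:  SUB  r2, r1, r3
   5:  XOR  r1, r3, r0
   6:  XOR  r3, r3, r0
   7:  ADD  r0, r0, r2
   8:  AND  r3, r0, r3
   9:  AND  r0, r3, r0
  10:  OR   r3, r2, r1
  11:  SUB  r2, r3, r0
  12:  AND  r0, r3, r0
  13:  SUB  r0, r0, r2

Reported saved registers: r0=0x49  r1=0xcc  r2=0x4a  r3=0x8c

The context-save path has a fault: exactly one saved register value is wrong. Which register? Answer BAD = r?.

after  0: r0=0x87 r1=0x7d r2=0x1d r3=0x33  N=0 Z=0
after  1: r0=0x87 r1=0x7d r2=0x3f r3=0x33  N=0 Z=0
after  2: r0=0xff r1=0x7d r2=0x3f r3=0x33  N=1 Z=0
after  3: r0=0xff r1=0x7d r2=0xc0 r3=0x33  N=1 Z=0
after  4: r0=0xff r1=0x7d r2=0x4a r3=0x33  N=0 Z=0
after  5: r0=0xff r1=0xcc r2=0x4a r3=0x33  N=1 Z=0
after  6: r0=0xff r1=0xcc r2=0x4a r3=0xcc  N=1 Z=0
after  7: r0=0x49 r1=0xcc r2=0x4a r3=0xcc  N=0 Z=0
-- IRQ taken; context saved, return-PC = 8 --
mismatch: r3: reported 0x8c vs actual 0xcc

BAD = r3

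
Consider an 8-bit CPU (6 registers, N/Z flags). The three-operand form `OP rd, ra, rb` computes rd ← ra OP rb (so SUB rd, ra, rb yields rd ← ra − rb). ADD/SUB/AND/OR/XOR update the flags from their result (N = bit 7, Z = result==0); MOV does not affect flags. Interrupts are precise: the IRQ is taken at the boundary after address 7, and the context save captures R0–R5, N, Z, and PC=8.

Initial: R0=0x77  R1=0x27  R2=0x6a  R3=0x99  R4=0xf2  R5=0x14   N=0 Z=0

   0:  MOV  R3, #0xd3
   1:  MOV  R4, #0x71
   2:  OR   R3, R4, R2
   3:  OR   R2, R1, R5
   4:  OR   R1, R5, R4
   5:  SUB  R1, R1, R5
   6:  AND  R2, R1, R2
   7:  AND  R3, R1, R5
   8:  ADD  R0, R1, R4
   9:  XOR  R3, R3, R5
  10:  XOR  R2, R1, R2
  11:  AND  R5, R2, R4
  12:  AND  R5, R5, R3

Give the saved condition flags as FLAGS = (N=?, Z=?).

after  0: R0=0x77 R1=0x27 R2=0x6a R3=0xd3 R4=0xf2 R5=0x14  N=0 Z=0
after  1: R0=0x77 R1=0x27 R2=0x6a R3=0xd3 R4=0x71 R5=0x14  N=0 Z=0
after  2: R0=0x77 R1=0x27 R2=0x6a R3=0x7b R4=0x71 R5=0x14  N=0 Z=0
after  3: R0=0x77 R1=0x27 R2=0x37 R3=0x7b R4=0x71 R5=0x14  N=0 Z=0
after  4: R0=0x77 R1=0x75 R2=0x37 R3=0x7b R4=0x71 R5=0x14  N=0 Z=0
after  5: R0=0x77 R1=0x61 R2=0x37 R3=0x7b R4=0x71 R5=0x14  N=0 Z=0
after  6: R0=0x77 R1=0x61 R2=0x21 R3=0x7b R4=0x71 R5=0x14  N=0 Z=0
after  7: R0=0x77 R1=0x61 R2=0x21 R3=0x00 R4=0x71 R5=0x14  N=0 Z=1
-- IRQ taken; context saved, return-PC = 8 --

FLAGS = (N=0, Z=1)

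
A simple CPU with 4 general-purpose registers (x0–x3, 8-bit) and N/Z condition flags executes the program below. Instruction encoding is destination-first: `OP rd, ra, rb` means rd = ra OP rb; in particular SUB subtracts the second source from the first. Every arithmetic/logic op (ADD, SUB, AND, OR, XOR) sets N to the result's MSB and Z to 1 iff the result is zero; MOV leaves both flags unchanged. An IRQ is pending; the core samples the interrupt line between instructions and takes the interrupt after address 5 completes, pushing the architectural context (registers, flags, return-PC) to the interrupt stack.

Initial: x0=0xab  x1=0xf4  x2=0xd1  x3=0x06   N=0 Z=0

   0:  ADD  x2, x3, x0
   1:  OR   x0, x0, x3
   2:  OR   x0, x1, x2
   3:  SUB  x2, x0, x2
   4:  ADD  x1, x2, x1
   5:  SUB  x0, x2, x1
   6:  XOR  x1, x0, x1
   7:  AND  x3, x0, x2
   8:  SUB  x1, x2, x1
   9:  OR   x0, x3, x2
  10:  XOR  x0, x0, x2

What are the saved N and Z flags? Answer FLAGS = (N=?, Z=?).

after  0: x0=0xab x1=0xf4 x2=0xb1 x3=0x06  N=1 Z=0
after  1: x0=0xaf x1=0xf4 x2=0xb1 x3=0x06  N=1 Z=0
after  2: x0=0xf5 x1=0xf4 x2=0xb1 x3=0x06  N=1 Z=0
after  3: x0=0xf5 x1=0xf4 x2=0x44 x3=0x06  N=0 Z=0
after  4: x0=0xf5 x1=0x38 x2=0x44 x3=0x06  N=0 Z=0
after  5: x0=0x0c x1=0x38 x2=0x44 x3=0x06  N=0 Z=0
-- IRQ taken; context saved, return-PC = 6 --

FLAGS = (N=0, Z=0)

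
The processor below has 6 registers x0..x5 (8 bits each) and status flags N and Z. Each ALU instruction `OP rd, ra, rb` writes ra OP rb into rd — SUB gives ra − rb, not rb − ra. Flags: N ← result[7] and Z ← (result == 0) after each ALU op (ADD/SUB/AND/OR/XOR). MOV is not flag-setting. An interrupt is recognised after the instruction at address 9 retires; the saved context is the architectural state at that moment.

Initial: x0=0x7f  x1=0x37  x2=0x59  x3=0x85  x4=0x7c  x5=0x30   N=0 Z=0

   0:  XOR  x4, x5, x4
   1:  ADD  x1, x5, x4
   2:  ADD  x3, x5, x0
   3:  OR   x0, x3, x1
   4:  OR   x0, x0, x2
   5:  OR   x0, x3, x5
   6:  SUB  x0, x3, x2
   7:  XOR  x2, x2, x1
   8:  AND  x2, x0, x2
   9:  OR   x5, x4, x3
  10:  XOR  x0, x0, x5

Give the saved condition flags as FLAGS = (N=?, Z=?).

FLAGS = (N=1, Z=0)

after  0: x0=0x7f x1=0x37 x2=0x59 x3=0x85 x4=0x4c x5=0x30  N=0 Z=0
after  1: x0=0x7f x1=0x7c x2=0x59 x3=0x85 x4=0x4c x5=0x30  N=0 Z=0
after  2: x0=0x7f x1=0x7c x2=0x59 x3=0xaf x4=0x4c x5=0x30  N=1 Z=0
after  3: x0=0xff x1=0x7c x2=0x59 x3=0xaf x4=0x4c x5=0x30  N=1 Z=0
after  4: x0=0xff x1=0x7c x2=0x59 x3=0xaf x4=0x4c x5=0x30  N=1 Z=0
after  5: x0=0xbf x1=0x7c x2=0x59 x3=0xaf x4=0x4c x5=0x30  N=1 Z=0
after  6: x0=0x56 x1=0x7c x2=0x59 x3=0xaf x4=0x4c x5=0x30  N=0 Z=0
after  7: x0=0x56 x1=0x7c x2=0x25 x3=0xaf x4=0x4c x5=0x30  N=0 Z=0
after  8: x0=0x56 x1=0x7c x2=0x04 x3=0xaf x4=0x4c x5=0x30  N=0 Z=0
after  9: x0=0x56 x1=0x7c x2=0x04 x3=0xaf x4=0x4c x5=0xef  N=1 Z=0
-- IRQ taken; context saved, return-PC = 10 --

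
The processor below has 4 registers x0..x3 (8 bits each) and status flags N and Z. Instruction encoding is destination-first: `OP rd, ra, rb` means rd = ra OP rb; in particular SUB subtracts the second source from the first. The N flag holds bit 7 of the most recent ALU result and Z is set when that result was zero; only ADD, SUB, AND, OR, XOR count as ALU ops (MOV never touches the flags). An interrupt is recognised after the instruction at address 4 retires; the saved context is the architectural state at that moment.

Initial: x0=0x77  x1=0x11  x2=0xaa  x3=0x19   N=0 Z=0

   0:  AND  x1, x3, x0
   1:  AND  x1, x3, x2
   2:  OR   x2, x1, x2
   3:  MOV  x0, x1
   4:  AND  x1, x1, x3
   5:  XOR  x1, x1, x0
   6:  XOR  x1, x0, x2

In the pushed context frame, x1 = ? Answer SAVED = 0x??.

SAVED = 0x08

after  0: x0=0x77 x1=0x11 x2=0xaa x3=0x19  N=0 Z=0
after  1: x0=0x77 x1=0x08 x2=0xaa x3=0x19  N=0 Z=0
after  2: x0=0x77 x1=0x08 x2=0xaa x3=0x19  N=1 Z=0
after  3: x0=0x08 x1=0x08 x2=0xaa x3=0x19  N=1 Z=0
after  4: x0=0x08 x1=0x08 x2=0xaa x3=0x19  N=0 Z=0
-- IRQ taken; context saved, return-PC = 5 --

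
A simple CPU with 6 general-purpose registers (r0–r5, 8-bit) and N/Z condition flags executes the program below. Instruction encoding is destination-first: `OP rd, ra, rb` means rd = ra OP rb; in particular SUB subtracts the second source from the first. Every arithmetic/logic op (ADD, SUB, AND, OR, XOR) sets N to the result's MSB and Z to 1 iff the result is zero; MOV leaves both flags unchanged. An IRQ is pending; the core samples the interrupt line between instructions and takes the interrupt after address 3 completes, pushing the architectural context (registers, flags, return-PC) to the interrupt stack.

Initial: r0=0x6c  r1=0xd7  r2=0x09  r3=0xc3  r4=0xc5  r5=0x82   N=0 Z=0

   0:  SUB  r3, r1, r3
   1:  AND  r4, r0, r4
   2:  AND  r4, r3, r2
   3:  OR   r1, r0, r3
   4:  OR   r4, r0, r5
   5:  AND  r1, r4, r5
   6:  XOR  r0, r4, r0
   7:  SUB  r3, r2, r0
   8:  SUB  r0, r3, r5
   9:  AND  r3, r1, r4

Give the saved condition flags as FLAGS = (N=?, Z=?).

FLAGS = (N=0, Z=0)

after  0: r0=0x6c r1=0xd7 r2=0x09 r3=0x14 r4=0xc5 r5=0x82  N=0 Z=0
after  1: r0=0x6c r1=0xd7 r2=0x09 r3=0x14 r4=0x44 r5=0x82  N=0 Z=0
after  2: r0=0x6c r1=0xd7 r2=0x09 r3=0x14 r4=0x00 r5=0x82  N=0 Z=1
after  3: r0=0x6c r1=0x7c r2=0x09 r3=0x14 r4=0x00 r5=0x82  N=0 Z=0
-- IRQ taken; context saved, return-PC = 4 --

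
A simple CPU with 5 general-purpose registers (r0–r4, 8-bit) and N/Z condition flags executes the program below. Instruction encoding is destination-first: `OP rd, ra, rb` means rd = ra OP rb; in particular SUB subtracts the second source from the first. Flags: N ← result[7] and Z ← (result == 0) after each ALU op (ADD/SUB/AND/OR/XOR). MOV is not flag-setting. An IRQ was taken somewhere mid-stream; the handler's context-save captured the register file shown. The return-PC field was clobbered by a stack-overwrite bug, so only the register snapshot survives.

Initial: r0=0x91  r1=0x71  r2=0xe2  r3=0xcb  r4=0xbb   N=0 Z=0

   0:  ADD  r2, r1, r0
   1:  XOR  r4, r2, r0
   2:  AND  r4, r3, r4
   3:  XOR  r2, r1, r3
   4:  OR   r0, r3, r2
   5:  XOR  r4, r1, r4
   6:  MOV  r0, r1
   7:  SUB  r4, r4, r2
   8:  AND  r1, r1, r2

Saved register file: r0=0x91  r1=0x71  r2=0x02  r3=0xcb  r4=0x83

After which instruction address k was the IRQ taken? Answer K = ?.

K = 2

after  0: r0=0x91 r1=0x71 r2=0x02 r3=0xcb r4=0xbb  N=0 Z=0
after  1: r0=0x91 r1=0x71 r2=0x02 r3=0xcb r4=0x93  N=1 Z=0
after  2: r0=0x91 r1=0x71 r2=0x02 r3=0xcb r4=0x83  N=1 Z=0
-- IRQ taken; context saved, return-PC = 3 --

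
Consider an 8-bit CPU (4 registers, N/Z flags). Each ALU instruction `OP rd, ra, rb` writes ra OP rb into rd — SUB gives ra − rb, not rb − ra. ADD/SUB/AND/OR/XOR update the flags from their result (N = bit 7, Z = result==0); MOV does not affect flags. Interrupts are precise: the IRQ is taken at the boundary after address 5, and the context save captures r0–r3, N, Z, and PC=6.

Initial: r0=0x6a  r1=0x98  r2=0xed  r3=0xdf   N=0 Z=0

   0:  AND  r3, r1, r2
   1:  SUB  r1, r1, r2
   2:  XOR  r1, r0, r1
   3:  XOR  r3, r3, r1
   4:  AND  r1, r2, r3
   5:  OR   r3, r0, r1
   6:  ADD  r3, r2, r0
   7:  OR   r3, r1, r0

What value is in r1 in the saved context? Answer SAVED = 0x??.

after  0: r0=0x6a r1=0x98 r2=0xed r3=0x88  N=1 Z=0
after  1: r0=0x6a r1=0xab r2=0xed r3=0x88  N=1 Z=0
after  2: r0=0x6a r1=0xc1 r2=0xed r3=0x88  N=1 Z=0
after  3: r0=0x6a r1=0xc1 r2=0xed r3=0x49  N=0 Z=0
after  4: r0=0x6a r1=0x49 r2=0xed r3=0x49  N=0 Z=0
after  5: r0=0x6a r1=0x49 r2=0xed r3=0x6b  N=0 Z=0
-- IRQ taken; context saved, return-PC = 6 --

SAVED = 0x49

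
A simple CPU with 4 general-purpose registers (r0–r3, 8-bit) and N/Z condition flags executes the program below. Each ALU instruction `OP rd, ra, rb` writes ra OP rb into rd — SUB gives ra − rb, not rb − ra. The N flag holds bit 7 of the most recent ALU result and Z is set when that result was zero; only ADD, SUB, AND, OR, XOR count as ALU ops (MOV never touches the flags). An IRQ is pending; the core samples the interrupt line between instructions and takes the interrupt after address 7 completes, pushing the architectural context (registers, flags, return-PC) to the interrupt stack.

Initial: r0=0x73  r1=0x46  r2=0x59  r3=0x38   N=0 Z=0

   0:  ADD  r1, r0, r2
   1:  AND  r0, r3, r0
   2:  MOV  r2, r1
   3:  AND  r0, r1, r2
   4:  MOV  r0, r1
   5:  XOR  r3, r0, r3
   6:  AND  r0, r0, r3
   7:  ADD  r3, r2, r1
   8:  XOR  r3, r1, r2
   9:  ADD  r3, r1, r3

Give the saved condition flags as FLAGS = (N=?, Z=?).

after  0: r0=0x73 r1=0xcc r2=0x59 r3=0x38  N=1 Z=0
after  1: r0=0x30 r1=0xcc r2=0x59 r3=0x38  N=0 Z=0
after  2: r0=0x30 r1=0xcc r2=0xcc r3=0x38  N=0 Z=0
after  3: r0=0xcc r1=0xcc r2=0xcc r3=0x38  N=1 Z=0
after  4: r0=0xcc r1=0xcc r2=0xcc r3=0x38  N=1 Z=0
after  5: r0=0xcc r1=0xcc r2=0xcc r3=0xf4  N=1 Z=0
after  6: r0=0xc4 r1=0xcc r2=0xcc r3=0xf4  N=1 Z=0
after  7: r0=0xc4 r1=0xcc r2=0xcc r3=0x98  N=1 Z=0
-- IRQ taken; context saved, return-PC = 8 --

FLAGS = (N=1, Z=0)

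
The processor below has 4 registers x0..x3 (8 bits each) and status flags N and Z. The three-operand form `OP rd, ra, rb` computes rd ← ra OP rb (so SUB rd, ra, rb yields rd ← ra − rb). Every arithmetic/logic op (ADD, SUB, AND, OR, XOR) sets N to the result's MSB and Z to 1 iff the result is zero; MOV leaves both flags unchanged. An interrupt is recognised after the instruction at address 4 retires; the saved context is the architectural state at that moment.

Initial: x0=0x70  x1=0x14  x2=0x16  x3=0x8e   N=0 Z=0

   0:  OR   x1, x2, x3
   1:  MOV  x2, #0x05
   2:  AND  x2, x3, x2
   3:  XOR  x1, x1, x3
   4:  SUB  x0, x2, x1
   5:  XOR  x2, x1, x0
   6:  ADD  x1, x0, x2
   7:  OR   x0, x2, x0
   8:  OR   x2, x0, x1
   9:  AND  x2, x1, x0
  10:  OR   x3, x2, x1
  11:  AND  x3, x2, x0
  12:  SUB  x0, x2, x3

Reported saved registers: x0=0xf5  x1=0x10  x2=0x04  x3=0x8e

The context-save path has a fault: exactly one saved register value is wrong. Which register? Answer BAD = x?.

BAD = x0

after  0: x0=0x70 x1=0x9e x2=0x16 x3=0x8e  N=1 Z=0
after  1: x0=0x70 x1=0x9e x2=0x05 x3=0x8e  N=1 Z=0
after  2: x0=0x70 x1=0x9e x2=0x04 x3=0x8e  N=0 Z=0
after  3: x0=0x70 x1=0x10 x2=0x04 x3=0x8e  N=0 Z=0
after  4: x0=0xf4 x1=0x10 x2=0x04 x3=0x8e  N=1 Z=0
-- IRQ taken; context saved, return-PC = 5 --
mismatch: x0: reported 0xf5 vs actual 0xf4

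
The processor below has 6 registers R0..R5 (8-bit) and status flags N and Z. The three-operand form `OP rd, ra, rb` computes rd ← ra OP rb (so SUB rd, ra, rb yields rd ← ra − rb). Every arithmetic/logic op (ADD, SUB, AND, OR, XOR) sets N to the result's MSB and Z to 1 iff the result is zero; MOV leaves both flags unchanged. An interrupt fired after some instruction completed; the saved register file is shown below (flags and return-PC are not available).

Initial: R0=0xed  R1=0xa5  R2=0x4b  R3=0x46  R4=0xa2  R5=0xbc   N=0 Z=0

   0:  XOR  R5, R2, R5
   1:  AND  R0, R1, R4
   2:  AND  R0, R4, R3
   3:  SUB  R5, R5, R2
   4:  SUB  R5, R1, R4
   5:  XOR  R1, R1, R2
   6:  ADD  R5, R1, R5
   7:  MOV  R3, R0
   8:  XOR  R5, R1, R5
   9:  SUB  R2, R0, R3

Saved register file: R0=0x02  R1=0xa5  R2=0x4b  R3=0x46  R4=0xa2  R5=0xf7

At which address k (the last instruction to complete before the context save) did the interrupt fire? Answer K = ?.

after  0: R0=0xed R1=0xa5 R2=0x4b R3=0x46 R4=0xa2 R5=0xf7  N=1 Z=0
after  1: R0=0xa0 R1=0xa5 R2=0x4b R3=0x46 R4=0xa2 R5=0xf7  N=1 Z=0
after  2: R0=0x02 R1=0xa5 R2=0x4b R3=0x46 R4=0xa2 R5=0xf7  N=0 Z=0
-- IRQ taken; context saved, return-PC = 3 --

K = 2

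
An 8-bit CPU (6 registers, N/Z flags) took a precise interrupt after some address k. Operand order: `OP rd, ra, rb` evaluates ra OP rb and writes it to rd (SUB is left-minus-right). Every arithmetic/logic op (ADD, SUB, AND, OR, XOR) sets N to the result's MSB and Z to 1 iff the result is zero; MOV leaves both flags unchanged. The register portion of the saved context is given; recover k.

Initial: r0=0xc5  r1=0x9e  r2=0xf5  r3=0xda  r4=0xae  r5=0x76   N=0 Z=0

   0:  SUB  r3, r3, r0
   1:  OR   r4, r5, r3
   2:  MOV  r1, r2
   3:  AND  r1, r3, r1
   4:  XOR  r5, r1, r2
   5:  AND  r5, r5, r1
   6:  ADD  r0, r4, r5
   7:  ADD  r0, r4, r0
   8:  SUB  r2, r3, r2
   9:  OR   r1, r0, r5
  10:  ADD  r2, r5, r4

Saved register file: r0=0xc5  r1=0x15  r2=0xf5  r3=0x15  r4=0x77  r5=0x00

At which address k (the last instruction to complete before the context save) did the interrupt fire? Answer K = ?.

after  0: r0=0xc5 r1=0x9e r2=0xf5 r3=0x15 r4=0xae r5=0x76  N=0 Z=0
after  1: r0=0xc5 r1=0x9e r2=0xf5 r3=0x15 r4=0x77 r5=0x76  N=0 Z=0
after  2: r0=0xc5 r1=0xf5 r2=0xf5 r3=0x15 r4=0x77 r5=0x76  N=0 Z=0
after  3: r0=0xc5 r1=0x15 r2=0xf5 r3=0x15 r4=0x77 r5=0x76  N=0 Z=0
after  4: r0=0xc5 r1=0x15 r2=0xf5 r3=0x15 r4=0x77 r5=0xe0  N=1 Z=0
after  5: r0=0xc5 r1=0x15 r2=0xf5 r3=0x15 r4=0x77 r5=0x00  N=0 Z=1
-- IRQ taken; context saved, return-PC = 6 --

K = 5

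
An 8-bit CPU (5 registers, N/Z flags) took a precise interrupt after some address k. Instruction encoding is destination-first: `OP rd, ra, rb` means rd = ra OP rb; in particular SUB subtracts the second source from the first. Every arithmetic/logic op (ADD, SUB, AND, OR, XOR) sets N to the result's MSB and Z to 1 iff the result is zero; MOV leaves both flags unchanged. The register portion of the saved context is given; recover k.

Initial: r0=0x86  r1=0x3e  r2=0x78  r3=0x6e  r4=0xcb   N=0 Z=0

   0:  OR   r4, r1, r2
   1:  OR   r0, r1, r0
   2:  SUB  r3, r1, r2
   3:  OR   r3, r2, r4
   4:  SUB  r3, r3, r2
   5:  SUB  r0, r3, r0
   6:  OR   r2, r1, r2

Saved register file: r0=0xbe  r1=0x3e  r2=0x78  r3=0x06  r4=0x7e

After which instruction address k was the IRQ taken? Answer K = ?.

after  0: r0=0x86 r1=0x3e r2=0x78 r3=0x6e r4=0x7e  N=0 Z=0
after  1: r0=0xbe r1=0x3e r2=0x78 r3=0x6e r4=0x7e  N=1 Z=0
after  2: r0=0xbe r1=0x3e r2=0x78 r3=0xc6 r4=0x7e  N=1 Z=0
after  3: r0=0xbe r1=0x3e r2=0x78 r3=0x7e r4=0x7e  N=0 Z=0
after  4: r0=0xbe r1=0x3e r2=0x78 r3=0x06 r4=0x7e  N=0 Z=0
-- IRQ taken; context saved, return-PC = 5 --

K = 4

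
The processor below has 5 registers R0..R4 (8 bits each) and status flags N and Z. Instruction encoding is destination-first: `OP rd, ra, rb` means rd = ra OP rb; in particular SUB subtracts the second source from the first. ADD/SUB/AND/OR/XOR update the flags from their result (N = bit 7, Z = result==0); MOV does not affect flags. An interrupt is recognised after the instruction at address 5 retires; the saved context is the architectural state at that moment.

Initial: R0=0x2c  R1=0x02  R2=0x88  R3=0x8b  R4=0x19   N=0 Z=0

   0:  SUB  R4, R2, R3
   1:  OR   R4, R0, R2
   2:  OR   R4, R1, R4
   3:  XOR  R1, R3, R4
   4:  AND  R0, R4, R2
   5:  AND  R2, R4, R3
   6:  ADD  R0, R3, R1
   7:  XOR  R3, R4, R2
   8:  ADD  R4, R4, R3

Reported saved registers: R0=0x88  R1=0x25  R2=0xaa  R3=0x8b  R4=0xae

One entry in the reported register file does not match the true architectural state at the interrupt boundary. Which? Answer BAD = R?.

BAD = R2

after  0: R0=0x2c R1=0x02 R2=0x88 R3=0x8b R4=0xfd  N=1 Z=0
after  1: R0=0x2c R1=0x02 R2=0x88 R3=0x8b R4=0xac  N=1 Z=0
after  2: R0=0x2c R1=0x02 R2=0x88 R3=0x8b R4=0xae  N=1 Z=0
after  3: R0=0x2c R1=0x25 R2=0x88 R3=0x8b R4=0xae  N=0 Z=0
after  4: R0=0x88 R1=0x25 R2=0x88 R3=0x8b R4=0xae  N=1 Z=0
after  5: R0=0x88 R1=0x25 R2=0x8a R3=0x8b R4=0xae  N=1 Z=0
-- IRQ taken; context saved, return-PC = 6 --
mismatch: R2: reported 0xaa vs actual 0x8a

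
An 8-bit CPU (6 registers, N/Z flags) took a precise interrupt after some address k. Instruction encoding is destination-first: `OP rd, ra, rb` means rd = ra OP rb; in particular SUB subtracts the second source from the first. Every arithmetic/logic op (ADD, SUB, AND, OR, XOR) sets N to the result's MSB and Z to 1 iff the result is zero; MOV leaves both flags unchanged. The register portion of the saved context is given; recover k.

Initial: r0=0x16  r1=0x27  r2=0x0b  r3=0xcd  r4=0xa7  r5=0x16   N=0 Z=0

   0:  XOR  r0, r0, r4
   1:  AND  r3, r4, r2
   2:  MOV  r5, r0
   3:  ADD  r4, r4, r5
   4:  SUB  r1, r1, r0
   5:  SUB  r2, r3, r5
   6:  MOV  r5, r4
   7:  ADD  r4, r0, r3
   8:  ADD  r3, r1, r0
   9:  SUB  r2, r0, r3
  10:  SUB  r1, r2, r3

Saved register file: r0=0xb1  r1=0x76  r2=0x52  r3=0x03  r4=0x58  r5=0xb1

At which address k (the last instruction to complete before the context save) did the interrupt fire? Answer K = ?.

K = 5

after  0: r0=0xb1 r1=0x27 r2=0x0b r3=0xcd r4=0xa7 r5=0x16  N=1 Z=0
after  1: r0=0xb1 r1=0x27 r2=0x0b r3=0x03 r4=0xa7 r5=0x16  N=0 Z=0
after  2: r0=0xb1 r1=0x27 r2=0x0b r3=0x03 r4=0xa7 r5=0xb1  N=0 Z=0
after  3: r0=0xb1 r1=0x27 r2=0x0b r3=0x03 r4=0x58 r5=0xb1  N=0 Z=0
after  4: r0=0xb1 r1=0x76 r2=0x0b r3=0x03 r4=0x58 r5=0xb1  N=0 Z=0
after  5: r0=0xb1 r1=0x76 r2=0x52 r3=0x03 r4=0x58 r5=0xb1  N=0 Z=0
-- IRQ taken; context saved, return-PC = 6 --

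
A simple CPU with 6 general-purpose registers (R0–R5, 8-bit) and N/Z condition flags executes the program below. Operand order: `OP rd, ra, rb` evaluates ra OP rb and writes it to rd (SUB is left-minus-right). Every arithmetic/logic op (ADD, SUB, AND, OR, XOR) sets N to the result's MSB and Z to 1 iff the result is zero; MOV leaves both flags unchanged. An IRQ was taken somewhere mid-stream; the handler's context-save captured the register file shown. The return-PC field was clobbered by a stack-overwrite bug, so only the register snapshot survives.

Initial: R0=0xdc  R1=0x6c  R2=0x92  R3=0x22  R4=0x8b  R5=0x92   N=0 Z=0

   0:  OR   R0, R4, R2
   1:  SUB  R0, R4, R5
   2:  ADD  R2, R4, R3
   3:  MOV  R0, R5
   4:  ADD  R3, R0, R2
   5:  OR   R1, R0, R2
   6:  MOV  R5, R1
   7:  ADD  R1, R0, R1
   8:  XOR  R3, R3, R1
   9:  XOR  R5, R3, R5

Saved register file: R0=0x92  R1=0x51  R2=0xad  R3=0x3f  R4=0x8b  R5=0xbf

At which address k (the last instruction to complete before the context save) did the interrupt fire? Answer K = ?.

after  0: R0=0x9b R1=0x6c R2=0x92 R3=0x22 R4=0x8b R5=0x92  N=1 Z=0
after  1: R0=0xf9 R1=0x6c R2=0x92 R3=0x22 R4=0x8b R5=0x92  N=1 Z=0
after  2: R0=0xf9 R1=0x6c R2=0xad R3=0x22 R4=0x8b R5=0x92  N=1 Z=0
after  3: R0=0x92 R1=0x6c R2=0xad R3=0x22 R4=0x8b R5=0x92  N=1 Z=0
after  4: R0=0x92 R1=0x6c R2=0xad R3=0x3f R4=0x8b R5=0x92  N=0 Z=0
after  5: R0=0x92 R1=0xbf R2=0xad R3=0x3f R4=0x8b R5=0x92  N=1 Z=0
after  6: R0=0x92 R1=0xbf R2=0xad R3=0x3f R4=0x8b R5=0xbf  N=1 Z=0
after  7: R0=0x92 R1=0x51 R2=0xad R3=0x3f R4=0x8b R5=0xbf  N=0 Z=0
-- IRQ taken; context saved, return-PC = 8 --

K = 7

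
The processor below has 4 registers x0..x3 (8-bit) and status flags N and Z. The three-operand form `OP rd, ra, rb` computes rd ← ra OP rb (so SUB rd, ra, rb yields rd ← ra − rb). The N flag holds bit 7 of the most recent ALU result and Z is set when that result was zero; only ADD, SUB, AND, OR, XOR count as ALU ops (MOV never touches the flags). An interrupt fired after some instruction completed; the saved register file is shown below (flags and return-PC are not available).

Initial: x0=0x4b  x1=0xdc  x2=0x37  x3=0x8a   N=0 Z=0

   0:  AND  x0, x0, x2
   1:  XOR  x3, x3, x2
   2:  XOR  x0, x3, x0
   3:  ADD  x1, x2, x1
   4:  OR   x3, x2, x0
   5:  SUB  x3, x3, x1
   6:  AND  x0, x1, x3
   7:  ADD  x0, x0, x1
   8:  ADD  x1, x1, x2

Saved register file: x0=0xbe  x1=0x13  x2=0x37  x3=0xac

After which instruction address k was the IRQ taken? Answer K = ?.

after  0: x0=0x03 x1=0xdc x2=0x37 x3=0x8a  N=0 Z=0
after  1: x0=0x03 x1=0xdc x2=0x37 x3=0xbd  N=1 Z=0
after  2: x0=0xbe x1=0xdc x2=0x37 x3=0xbd  N=1 Z=0
after  3: x0=0xbe x1=0x13 x2=0x37 x3=0xbd  N=0 Z=0
after  4: x0=0xbe x1=0x13 x2=0x37 x3=0xbf  N=1 Z=0
after  5: x0=0xbe x1=0x13 x2=0x37 x3=0xac  N=1 Z=0
-- IRQ taken; context saved, return-PC = 6 --

K = 5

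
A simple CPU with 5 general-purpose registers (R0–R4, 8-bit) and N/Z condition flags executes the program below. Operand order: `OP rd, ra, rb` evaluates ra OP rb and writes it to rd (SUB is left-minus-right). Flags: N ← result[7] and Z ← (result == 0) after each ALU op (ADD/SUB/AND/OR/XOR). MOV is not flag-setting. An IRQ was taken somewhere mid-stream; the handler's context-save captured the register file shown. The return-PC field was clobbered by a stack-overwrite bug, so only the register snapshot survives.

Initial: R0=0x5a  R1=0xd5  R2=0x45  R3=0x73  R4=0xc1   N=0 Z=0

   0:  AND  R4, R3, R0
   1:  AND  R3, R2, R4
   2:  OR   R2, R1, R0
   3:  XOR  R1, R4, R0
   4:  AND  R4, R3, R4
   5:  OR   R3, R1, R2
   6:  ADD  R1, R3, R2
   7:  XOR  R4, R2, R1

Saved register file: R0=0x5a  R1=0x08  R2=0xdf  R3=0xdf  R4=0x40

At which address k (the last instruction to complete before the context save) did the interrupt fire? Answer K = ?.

K = 5

after  0: R0=0x5a R1=0xd5 R2=0x45 R3=0x73 R4=0x52  N=0 Z=0
after  1: R0=0x5a R1=0xd5 R2=0x45 R3=0x40 R4=0x52  N=0 Z=0
after  2: R0=0x5a R1=0xd5 R2=0xdf R3=0x40 R4=0x52  N=1 Z=0
after  3: R0=0x5a R1=0x08 R2=0xdf R3=0x40 R4=0x52  N=0 Z=0
after  4: R0=0x5a R1=0x08 R2=0xdf R3=0x40 R4=0x40  N=0 Z=0
after  5: R0=0x5a R1=0x08 R2=0xdf R3=0xdf R4=0x40  N=1 Z=0
-- IRQ taken; context saved, return-PC = 6 --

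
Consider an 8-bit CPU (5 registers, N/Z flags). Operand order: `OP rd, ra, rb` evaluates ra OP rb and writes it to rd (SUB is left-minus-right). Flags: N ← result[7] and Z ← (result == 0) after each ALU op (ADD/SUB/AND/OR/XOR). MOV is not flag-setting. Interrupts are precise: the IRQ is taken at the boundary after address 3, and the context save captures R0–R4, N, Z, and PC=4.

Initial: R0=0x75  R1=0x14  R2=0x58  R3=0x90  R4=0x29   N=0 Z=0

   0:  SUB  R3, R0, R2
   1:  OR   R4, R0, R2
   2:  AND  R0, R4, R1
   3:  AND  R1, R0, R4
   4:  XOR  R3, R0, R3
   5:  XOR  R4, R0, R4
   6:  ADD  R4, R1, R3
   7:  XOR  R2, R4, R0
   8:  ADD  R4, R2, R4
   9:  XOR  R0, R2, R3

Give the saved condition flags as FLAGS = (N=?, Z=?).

after  0: R0=0x75 R1=0x14 R2=0x58 R3=0x1d R4=0x29  N=0 Z=0
after  1: R0=0x75 R1=0x14 R2=0x58 R3=0x1d R4=0x7d  N=0 Z=0
after  2: R0=0x14 R1=0x14 R2=0x58 R3=0x1d R4=0x7d  N=0 Z=0
after  3: R0=0x14 R1=0x14 R2=0x58 R3=0x1d R4=0x7d  N=0 Z=0
-- IRQ taken; context saved, return-PC = 4 --

FLAGS = (N=0, Z=0)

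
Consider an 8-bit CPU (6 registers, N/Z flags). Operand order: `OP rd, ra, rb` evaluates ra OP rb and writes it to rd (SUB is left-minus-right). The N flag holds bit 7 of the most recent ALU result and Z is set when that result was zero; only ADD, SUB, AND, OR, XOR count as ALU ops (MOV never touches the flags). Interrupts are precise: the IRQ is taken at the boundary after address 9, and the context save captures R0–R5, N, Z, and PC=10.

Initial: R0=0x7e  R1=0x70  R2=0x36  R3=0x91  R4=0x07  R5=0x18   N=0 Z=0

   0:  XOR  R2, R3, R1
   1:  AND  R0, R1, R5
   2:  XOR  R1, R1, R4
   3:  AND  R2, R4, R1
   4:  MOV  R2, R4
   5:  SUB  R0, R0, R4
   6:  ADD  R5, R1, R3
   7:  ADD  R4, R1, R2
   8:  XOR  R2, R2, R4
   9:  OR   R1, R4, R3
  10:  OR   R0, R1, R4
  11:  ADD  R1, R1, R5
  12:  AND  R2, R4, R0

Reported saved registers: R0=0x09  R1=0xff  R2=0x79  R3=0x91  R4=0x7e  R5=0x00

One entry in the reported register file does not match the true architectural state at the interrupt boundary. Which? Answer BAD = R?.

after  0: R0=0x7e R1=0x70 R2=0xe1 R3=0x91 R4=0x07 R5=0x18  N=1 Z=0
after  1: R0=0x10 R1=0x70 R2=0xe1 R3=0x91 R4=0x07 R5=0x18  N=0 Z=0
after  2: R0=0x10 R1=0x77 R2=0xe1 R3=0x91 R4=0x07 R5=0x18  N=0 Z=0
after  3: R0=0x10 R1=0x77 R2=0x07 R3=0x91 R4=0x07 R5=0x18  N=0 Z=0
after  4: R0=0x10 R1=0x77 R2=0x07 R3=0x91 R4=0x07 R5=0x18  N=0 Z=0
after  5: R0=0x09 R1=0x77 R2=0x07 R3=0x91 R4=0x07 R5=0x18  N=0 Z=0
after  6: R0=0x09 R1=0x77 R2=0x07 R3=0x91 R4=0x07 R5=0x08  N=0 Z=0
after  7: R0=0x09 R1=0x77 R2=0x07 R3=0x91 R4=0x7e R5=0x08  N=0 Z=0
after  8: R0=0x09 R1=0x77 R2=0x79 R3=0x91 R4=0x7e R5=0x08  N=0 Z=0
after  9: R0=0x09 R1=0xff R2=0x79 R3=0x91 R4=0x7e R5=0x08  N=1 Z=0
-- IRQ taken; context saved, return-PC = 10 --
mismatch: R5: reported 0x00 vs actual 0x08

BAD = R5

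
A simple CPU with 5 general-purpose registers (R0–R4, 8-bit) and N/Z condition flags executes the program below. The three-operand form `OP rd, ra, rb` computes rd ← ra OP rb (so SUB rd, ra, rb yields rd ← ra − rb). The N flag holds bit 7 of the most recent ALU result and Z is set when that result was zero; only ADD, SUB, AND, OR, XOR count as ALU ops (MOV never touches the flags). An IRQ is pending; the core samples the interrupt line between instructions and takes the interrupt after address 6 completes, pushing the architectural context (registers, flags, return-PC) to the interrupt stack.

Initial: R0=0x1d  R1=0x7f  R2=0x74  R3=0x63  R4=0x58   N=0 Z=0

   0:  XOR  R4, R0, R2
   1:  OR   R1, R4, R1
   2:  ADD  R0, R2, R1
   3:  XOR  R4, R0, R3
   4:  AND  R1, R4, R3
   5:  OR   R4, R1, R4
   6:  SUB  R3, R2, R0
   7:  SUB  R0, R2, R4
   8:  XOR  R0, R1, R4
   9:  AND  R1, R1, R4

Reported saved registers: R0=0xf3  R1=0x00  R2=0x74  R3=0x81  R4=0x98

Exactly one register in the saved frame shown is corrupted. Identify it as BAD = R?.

BAD = R4

after  0: R0=0x1d R1=0x7f R2=0x74 R3=0x63 R4=0x69  N=0 Z=0
after  1: R0=0x1d R1=0x7f R2=0x74 R3=0x63 R4=0x69  N=0 Z=0
after  2: R0=0xf3 R1=0x7f R2=0x74 R3=0x63 R4=0x69  N=1 Z=0
after  3: R0=0xf3 R1=0x7f R2=0x74 R3=0x63 R4=0x90  N=1 Z=0
after  4: R0=0xf3 R1=0x00 R2=0x74 R3=0x63 R4=0x90  N=0 Z=1
after  5: R0=0xf3 R1=0x00 R2=0x74 R3=0x63 R4=0x90  N=1 Z=0
after  6: R0=0xf3 R1=0x00 R2=0x74 R3=0x81 R4=0x90  N=1 Z=0
-- IRQ taken; context saved, return-PC = 7 --
mismatch: R4: reported 0x98 vs actual 0x90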